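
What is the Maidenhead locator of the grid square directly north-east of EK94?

FK05

Longitude square 9; +1 → 10, wraps to 0, carry into field.
Longitude field E = 4; +1 → 5 = F.
Latitude square 4; +1 → 5.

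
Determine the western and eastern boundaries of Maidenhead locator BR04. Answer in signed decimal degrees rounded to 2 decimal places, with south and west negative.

Field B=1, R=17: +1·20° lon, +17·10° lat → SW at lon -160°, lat 80°.
Square 0, 4: +0·2° lon, +4·1° lat → SW at lon -160°, lat 84°.
Cell spans 2° lon × 1° lat.
west -160.00, east -158.00.

-160.00, -158.00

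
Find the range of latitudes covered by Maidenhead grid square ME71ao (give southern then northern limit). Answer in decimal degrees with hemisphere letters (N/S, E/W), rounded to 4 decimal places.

48.4167° S, 48.3750° S

Field M=12, E=4: +12·20° lon, +4·10° lat → SW at lon 60°, lat -50°.
Square 7, 1: +7·2° lon, +1·1° lat → SW at lon 74°, lat -49°.
Subsquare a=0, o=14: +0·0.0833333° lon, +14·0.0416667° lat → SW at lon 74°, lat -48.4167°.
Cell spans 0.0833333° lon × 0.0416667° lat.
south 48.4167° S, north 48.3750° S.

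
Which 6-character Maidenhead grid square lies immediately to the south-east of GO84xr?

GO94aq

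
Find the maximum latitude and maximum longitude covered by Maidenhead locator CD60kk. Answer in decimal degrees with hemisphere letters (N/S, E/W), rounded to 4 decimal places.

Field C=2, D=3: +2·20° lon, +3·10° lat → SW at lon -140°, lat -60°.
Square 6, 0: +6·2° lon, +0·1° lat → SW at lon -128°, lat -60°.
Subsquare k=10, k=10: +10·0.0833333° lon, +10·0.0416667° lat → SW at lon -127.167°, lat -59.5833°.
Cell spans 0.0833333° lon × 0.0416667° lat. NE corner is SW corner plus one full cell.
latitude 59.5417° S, longitude 127.0833° W.

59.5417° S, 127.0833° W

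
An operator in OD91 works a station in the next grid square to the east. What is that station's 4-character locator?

Longitude square 9; +1 → 10, wraps to 0, carry into field.
Longitude field O = 14; +1 → 15 = P.
The latitude characters are unchanged.

PD01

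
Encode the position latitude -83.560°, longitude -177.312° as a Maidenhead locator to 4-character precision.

AA16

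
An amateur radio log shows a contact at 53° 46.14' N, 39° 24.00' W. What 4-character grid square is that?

HO03

Shift to the Maidenhead origin (180°W, 90°S): lon 140.60, lat 143.77.
Field: lon ⌊140.60/20⌋ = 7 → H; lat ⌊143.77/10⌋ = 14 → O.
Square: lon ⌊0.60/2⌋ = 0; lat ⌊3.77/1⌋ = 3.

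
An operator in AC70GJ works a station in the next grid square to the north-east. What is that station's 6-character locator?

Longitude subsquare g = 6; +1 → 7 = h.
Latitude subsquare j = 9; +1 → 10 = k.

AC70hk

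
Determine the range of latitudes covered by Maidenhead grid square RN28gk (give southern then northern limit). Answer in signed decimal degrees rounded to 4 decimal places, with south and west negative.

48.4167, 48.4583

Field R=17, N=13: +17·20° lon, +13·10° lat → SW at lon 160°, lat 40°.
Square 2, 8: +2·2° lon, +8·1° lat → SW at lon 164°, lat 48°.
Subsquare g=6, k=10: +6·0.0833333° lon, +10·0.0416667° lat → SW at lon 164.5°, lat 48.4167°.
Cell spans 0.0833333° lon × 0.0416667° lat.
south 48.4167, north 48.4583.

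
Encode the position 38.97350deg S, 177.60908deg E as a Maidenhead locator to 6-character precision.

RF81ta

Offset from 180°W / 90°S: lon 357.6091°, lat 51.0265°.
Field: 357.6091/20 → 17 → R, 51.0265/10 → 5 → F; chars RF.
Square: 17.6091/2 → 8, 1.0265/1 → 1; chars 81.
Subsquare: 1.6091/0.0833333 → 19 → t, 0.0265/0.0416667 → 0 → a; chars ta.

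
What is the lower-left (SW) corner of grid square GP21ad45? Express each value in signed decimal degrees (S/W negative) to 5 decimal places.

61.14583, -55.96667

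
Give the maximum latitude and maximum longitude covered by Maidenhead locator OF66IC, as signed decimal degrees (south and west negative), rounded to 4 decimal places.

-33.8750, 112.7500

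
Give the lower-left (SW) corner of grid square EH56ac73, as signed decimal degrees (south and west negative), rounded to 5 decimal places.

Field E=4, H=7: +4·20° lon, +7·10° lat → SW at lon -100°, lat -20°.
Square 5, 6: +5·2° lon, +6·1° lat → SW at lon -90°, lat -14°.
Subsquare a=0, c=2: +0·0.0833333° lon, +2·0.0416667° lat → SW at lon -90°, lat -13.9167°.
Extended square 7, 3: +7·0.00833333° lon, +3·0.00416667° lat → SW at lon -89.9417°, lat -13.9042°.
latitude -13.90417, longitude -89.94167.

-13.90417, -89.94167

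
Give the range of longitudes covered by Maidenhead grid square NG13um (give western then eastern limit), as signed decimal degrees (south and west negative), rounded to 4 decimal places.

Field N=13, G=6: +13·20° lon, +6·10° lat → SW at lon 80°, lat -30°.
Square 1, 3: +1·2° lon, +3·1° lat → SW at lon 82°, lat -27°.
Subsquare u=20, m=12: +20·0.0833333° lon, +12·0.0416667° lat → SW at lon 83.6667°, lat -26.5°.
Cell spans 0.0833333° lon × 0.0416667° lat.
west 83.6667, east 83.7500.

83.6667, 83.7500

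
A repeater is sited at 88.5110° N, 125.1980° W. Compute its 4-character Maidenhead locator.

Shift to the Maidenhead origin (180°W, 90°S): lon 54.80, lat 178.51.
Field: 54.80/20 → 2 → C, 178.51/10 → 17 → R; chars CR.
Square: 14.80/2 → 7, 8.51/1 → 8; chars 78.

CR78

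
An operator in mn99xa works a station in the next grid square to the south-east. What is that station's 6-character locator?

NN08ax

Longitude subsquare x = 23; +1 → 24, wraps to 0 = a, carry into square.
Longitude square 9; +1 → 10, wraps to 0, carry into field.
Longitude field M = 12; +1 → 13 = N.
Latitude subsquare a = 0; −1 → -1, wraps to 23 = x, carry into square.
Latitude square 9; −1 → 8.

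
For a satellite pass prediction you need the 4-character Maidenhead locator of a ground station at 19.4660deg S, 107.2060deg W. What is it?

Shift to the Maidenhead origin (180°W, 90°S): lon 72.79, lat 70.53.
Field (20°×10°, letters A–R): 72.79/20 → 3 → D, 70.53/10 → 7 → H; chars DH.
Square (2°×1°, digits 0–9): 12.79/2 → 6, 0.53/1 → 0; chars 60.

DH60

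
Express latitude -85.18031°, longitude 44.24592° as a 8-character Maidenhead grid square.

Add 180° to longitude and 90° to latitude: 224.24592, 4.81969.
Field: 224.24592/20 → 11 → L, 4.81969/10 → 0 → A; chars LA.
Square: 4.24592/2 → 2, 4.81969/1 → 4; chars 24.
Subsquare: 0.24592/0.0833333 → 2 → c, 0.81969/0.0416667 → 19 → t; chars ct.
Extended square: 0.07925/0.00833333 → 9, 0.02802/0.00416667 → 6; chars 96.

LA24ct96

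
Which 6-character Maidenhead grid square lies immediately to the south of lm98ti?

Latitude subsquare i = 8; −1 → 7 = h.
The longitude characters are unchanged.

LM98th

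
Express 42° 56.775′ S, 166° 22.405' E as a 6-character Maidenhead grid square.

RE37eb

Add 180° to longitude and 90° to latitude: 346.3734, 47.0538.
Field: 346.3734/20 → 17 → R, 47.0538/10 → 4 → E; chars RE.
Square: 6.3734/2 → 3, 7.0538/1 → 7; chars 37.
Subsquare: 0.3734/0.0833333 → 4 → e, 0.0538/0.0416667 → 1 → b; chars eb.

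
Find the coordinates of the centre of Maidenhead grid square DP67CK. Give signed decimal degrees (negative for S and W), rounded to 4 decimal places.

67.4375, -107.7917

Field D=3, P=15: +3·20° lon, +15·10° lat → SW at lon -120°, lat 60°.
Square 6, 7: +6·2° lon, +7·1° lat → SW at lon -108°, lat 67°.
Subsquare c=2, k=10: +2·0.0833333° lon, +10·0.0416667° lat → SW at lon -107.833°, lat 67.4167°.
Cell spans 0.0833333° lon × 0.0416667° lat. Centre is SW corner plus half of each.
latitude 67.4375, longitude -107.7917.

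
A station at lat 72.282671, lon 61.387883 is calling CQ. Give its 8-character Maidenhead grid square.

Offset from 180°W / 90°S: lon 241.38788°, lat 162.28267°.
Field: 241.38788/20 → 12 → M, 162.28267/10 → 16 → Q; chars MQ.
Square: 1.38788/2 → 0, 2.28267/1 → 2; chars 02.
Subsquare: 1.38788/0.0833333 → 16 → q, 0.28267/0.0416667 → 6 → g; chars qg.
Extended square: 0.05455/0.00833333 → 6, 0.03267/0.00416667 → 7; chars 67.

MQ02qg67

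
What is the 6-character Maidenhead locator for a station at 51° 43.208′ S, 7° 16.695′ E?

Shift to the Maidenhead origin (180°W, 90°S): lon 187.2783, lat 38.2799.
Field: lon ⌊187.2783/20⌋ = 9 → J; lat ⌊38.2799/10⌋ = 3 → D.
Square: lon ⌊7.2783/2⌋ = 3; lat ⌊8.2799/1⌋ = 8.
Subsquare: lon ⌊1.2783/0.0833333⌋ = 15 → p; lat ⌊0.2799/0.0416667⌋ = 6 → g.

JD38pg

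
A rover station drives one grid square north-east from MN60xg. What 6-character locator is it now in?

MN70ah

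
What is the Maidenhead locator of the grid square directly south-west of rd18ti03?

Longitude extended square 0; −1 → -1, wraps to 9, carry into subsquare.
Longitude subsquare t = 19; −1 → 18 = s.
Latitude extended square 3; −1 → 2.

RD18si92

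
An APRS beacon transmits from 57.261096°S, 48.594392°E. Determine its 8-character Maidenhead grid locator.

LD42hr17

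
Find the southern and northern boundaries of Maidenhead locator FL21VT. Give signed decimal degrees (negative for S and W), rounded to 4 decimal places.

21.7917, 21.8333

Field F=5, L=11: +5·20° lon, +11·10° lat → SW at lon -80°, lat 20°.
Square 2, 1: +2·2° lon, +1·1° lat → SW at lon -76°, lat 21°.
Subsquare v=21, t=19: +21·0.0833333° lon, +19·0.0416667° lat → SW at lon -74.25°, lat 21.7917°.
Cell spans 0.0833333° lon × 0.0416667° lat.
south 21.7917, north 21.8333.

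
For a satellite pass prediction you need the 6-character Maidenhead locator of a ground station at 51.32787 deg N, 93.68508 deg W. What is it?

Add 180° to longitude and 90° to latitude: 86.3149, 141.3279.
Field: lon ⌊86.3149/20⌋ = 4 → E; lat ⌊141.3279/10⌋ = 14 → O.
Square: lon ⌊6.3149/2⌋ = 3; lat ⌊1.3279/1⌋ = 1.
Subsquare: lon ⌊0.3149/0.0833333⌋ = 3 → d; lat ⌊0.3279/0.0416667⌋ = 7 → h.

EO31dh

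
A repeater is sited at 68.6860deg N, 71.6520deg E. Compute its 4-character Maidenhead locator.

MP58

Add 180° to longitude and 90° to latitude: 251.65, 158.69.
Field: 251.65/20 → 12 → M, 158.69/10 → 15 → P; chars MP.
Square: 11.65/2 → 5, 8.69/1 → 8; chars 58.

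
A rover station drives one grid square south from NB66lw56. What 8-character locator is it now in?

NB66lw55

Latitude extended square 6; −1 → 5.
The longitude characters are unchanged.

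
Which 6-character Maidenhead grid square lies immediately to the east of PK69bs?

PK69cs

Longitude subsquare b = 1; +1 → 2 = c.
The latitude characters are unchanged.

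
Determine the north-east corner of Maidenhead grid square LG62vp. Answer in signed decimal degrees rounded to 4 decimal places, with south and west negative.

-27.3333, 53.8333

Field L=11, G=6: +11·20° lon, +6·10° lat → SW at lon 40°, lat -30°.
Square 6, 2: +6·2° lon, +2·1° lat → SW at lon 52°, lat -28°.
Subsquare v=21, p=15: +21·0.0833333° lon, +15·0.0416667° lat → SW at lon 53.75°, lat -27.375°.
Cell spans 0.0833333° lon × 0.0416667° lat. NE corner is SW corner plus one full cell.
latitude -27.3333, longitude 53.8333.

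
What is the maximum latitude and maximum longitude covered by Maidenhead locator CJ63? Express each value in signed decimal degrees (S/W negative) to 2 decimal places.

Field C=2, J=9: +2·20° lon, +9·10° lat → SW at lon -140°, lat 0°.
Square 6, 3: +6·2° lon, +3·1° lat → SW at lon -128°, lat 3°.
Cell spans 2° lon × 1° lat. NE corner is SW corner plus one full cell.
latitude 4.00, longitude -126.00.

4.00, -126.00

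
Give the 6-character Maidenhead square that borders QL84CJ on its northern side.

Latitude subsquare j = 9; +1 → 10 = k.
The longitude characters are unchanged.

QL84ck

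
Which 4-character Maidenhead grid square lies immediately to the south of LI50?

LH59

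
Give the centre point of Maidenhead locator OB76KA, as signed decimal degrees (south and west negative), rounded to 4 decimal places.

-73.9792, 114.8750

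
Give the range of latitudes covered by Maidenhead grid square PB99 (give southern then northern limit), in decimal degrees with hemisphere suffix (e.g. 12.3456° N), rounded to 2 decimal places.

71.00° S, 70.00° S

Field P=15, B=1: +15·20° lon, +1·10° lat → SW at lon 120°, lat -80°.
Square 9, 9: +9·2° lon, +9·1° lat → SW at lon 138°, lat -71°.
Cell spans 2° lon × 1° lat.
south 71.00° S, north 70.00° S.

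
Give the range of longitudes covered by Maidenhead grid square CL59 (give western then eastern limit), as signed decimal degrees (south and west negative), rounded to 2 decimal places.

-130.00, -128.00

Field C=2, L=11: +2·20° lon, +11·10° lat → SW at lon -140°, lat 20°.
Square 5, 9: +5·2° lon, +9·1° lat → SW at lon -130°, lat 29°.
Cell spans 2° lon × 1° lat.
west -130.00, east -128.00.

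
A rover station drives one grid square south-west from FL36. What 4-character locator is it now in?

FL25

Longitude square 3; −1 → 2.
Latitude square 6; −1 → 5.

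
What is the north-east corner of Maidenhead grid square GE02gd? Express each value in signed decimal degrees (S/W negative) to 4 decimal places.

Field G=6, E=4: +6·20° lon, +4·10° lat → SW at lon -60°, lat -50°.
Square 0, 2: +0·2° lon, +2·1° lat → SW at lon -60°, lat -48°.
Subsquare g=6, d=3: +6·0.0833333° lon, +3·0.0416667° lat → SW at lon -59.5°, lat -47.875°.
Cell spans 0.0833333° lon × 0.0416667° lat. NE corner is SW corner plus one full cell.
latitude -47.8333, longitude -59.4167.

-47.8333, -59.4167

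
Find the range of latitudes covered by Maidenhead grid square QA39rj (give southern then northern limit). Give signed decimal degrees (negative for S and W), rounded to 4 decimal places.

Field Q=16, A=0: +16·20° lon, +0·10° lat → SW at lon 140°, lat -90°.
Square 3, 9: +3·2° lon, +9·1° lat → SW at lon 146°, lat -81°.
Subsquare r=17, j=9: +17·0.0833333° lon, +9·0.0416667° lat → SW at lon 147.417°, lat -80.625°.
Cell spans 0.0833333° lon × 0.0416667° lat.
south -80.6250, north -80.5833.

-80.6250, -80.5833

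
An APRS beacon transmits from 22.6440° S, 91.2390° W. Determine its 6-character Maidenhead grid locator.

EG47ji

Add 180° to longitude and 90° to latitude: 88.7610, 67.3560.
Field (20°×10°, letters A–R): lon ⌊88.7610/20⌋ = 4 → E; lat ⌊67.3560/10⌋ = 6 → G.
Square (2°×1°, digits 0–9): lon ⌊8.7610/2⌋ = 4; lat ⌊7.3560/1⌋ = 7.
Subsquare (5′×2.5′, letters a–x): lon ⌊0.7610/0.0833333⌋ = 9 → j; lat ⌊0.3560/0.0416667⌋ = 8 → i.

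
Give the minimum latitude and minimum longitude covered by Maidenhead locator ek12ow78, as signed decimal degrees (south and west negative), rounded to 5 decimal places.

12.95000, -96.77500

Field E=4, K=10: +4·20° lon, +10·10° lat → SW at lon -100°, lat 10°.
Square 1, 2: +1·2° lon, +2·1° lat → SW at lon -98°, lat 12°.
Subsquare o=14, w=22: +14·0.0833333° lon, +22·0.0416667° lat → SW at lon -96.8333°, lat 12.9167°.
Extended square 7, 8: +7·0.00833333° lon, +8·0.00416667° lat → SW at lon -96.775°, lat 12.95°.
latitude 12.95000, longitude -96.77500.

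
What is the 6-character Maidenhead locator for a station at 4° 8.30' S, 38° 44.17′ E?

Offset from 180°W / 90°S: lon 218.7362°, lat 85.8617°.
Field (20°×10°, letters A–R): 218.7362/20 → 10 → K, 85.8617/10 → 8 → I; chars KI.
Square (2°×1°, digits 0–9): 18.7362/2 → 9, 5.8617/1 → 5; chars 95.
Subsquare (5′×2.5′, letters a–x): 0.7362/0.0833333 → 8 → i, 0.8617/0.0416667 → 20 → u; chars iu.

KI95iu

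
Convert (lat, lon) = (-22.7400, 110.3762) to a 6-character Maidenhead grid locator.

Shift to the Maidenhead origin (180°W, 90°S): lon 290.3762, lat 67.2600.
Field: 290.3762/20 → 14 → O, 67.2600/10 → 6 → G; chars OG.
Square: 10.3762/2 → 5, 7.2600/1 → 7; chars 57.
Subsquare: 0.3762/0.0833333 → 4 → e, 0.2600/0.0416667 → 6 → g; chars eg.

OG57eg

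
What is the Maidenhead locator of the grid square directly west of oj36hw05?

Longitude extended square 0; −1 → -1, wraps to 9, carry into subsquare.
Longitude subsquare h = 7; −1 → 6 = g.
The latitude characters are unchanged.

OJ36gw95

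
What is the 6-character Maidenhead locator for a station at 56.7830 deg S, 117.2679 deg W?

DD13if

Add 180° to longitude and 90° to latitude: 62.7321, 33.2170.
Field: 62.7321/20 → 3 → D, 33.2170/10 → 3 → D; chars DD.
Square: 2.7321/2 → 1, 3.2170/1 → 3; chars 13.
Subsquare: 0.7321/0.0833333 → 8 → i, 0.2170/0.0416667 → 5 → f; chars if.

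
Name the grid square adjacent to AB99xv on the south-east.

Longitude subsquare x = 23; +1 → 24, wraps to 0 = a, carry into square.
Longitude square 9; +1 → 10, wraps to 0, carry into field.
Longitude field A = 0; +1 → 1 = B.
Latitude subsquare v = 21; −1 → 20 = u.

BB09au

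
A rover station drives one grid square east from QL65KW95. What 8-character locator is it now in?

QL65lw05

Longitude extended square 9; +1 → 10, wraps to 0, carry into subsquare.
Longitude subsquare k = 10; +1 → 11 = l.
The latitude characters are unchanged.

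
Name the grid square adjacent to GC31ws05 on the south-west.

GC31vs94

Longitude extended square 0; −1 → -1, wraps to 9, carry into subsquare.
Longitude subsquare w = 22; −1 → 21 = v.
Latitude extended square 5; −1 → 4.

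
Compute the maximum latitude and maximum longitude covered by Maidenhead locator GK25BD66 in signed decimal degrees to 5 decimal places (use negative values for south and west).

Field G=6, K=10: +6·20° lon, +10·10° lat → SW at lon -60°, lat 10°.
Square 2, 5: +2·2° lon, +5·1° lat → SW at lon -56°, lat 15°.
Subsquare b=1, d=3: +1·0.0833333° lon, +3·0.0416667° lat → SW at lon -55.9167°, lat 15.125°.
Extended square 6, 6: +6·0.00833333° lon, +6·0.00416667° lat → SW at lon -55.8667°, lat 15.15°.
Cell spans 0.00833333° lon × 0.00416667° lat. NE corner is SW corner plus one full cell.
latitude 15.15417, longitude -55.85833.

15.15417, -55.85833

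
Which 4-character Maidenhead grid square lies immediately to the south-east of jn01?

JN10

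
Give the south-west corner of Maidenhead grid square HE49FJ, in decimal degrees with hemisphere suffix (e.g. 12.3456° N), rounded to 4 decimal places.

Field H=7, E=4: +7·20° lon, +4·10° lat → SW at lon -40°, lat -50°.
Square 4, 9: +4·2° lon, +9·1° lat → SW at lon -32°, lat -41°.
Subsquare f=5, j=9: +5·0.0833333° lon, +9·0.0416667° lat → SW at lon -31.5833°, lat -40.625°.
latitude 40.6250° S, longitude 31.5833° W.

40.6250° S, 31.5833° W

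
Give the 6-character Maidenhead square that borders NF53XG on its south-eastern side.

Longitude subsquare x = 23; +1 → 24, wraps to 0 = a, carry into square.
Longitude square 5; +1 → 6.
Latitude subsquare g = 6; −1 → 5 = f.

NF63af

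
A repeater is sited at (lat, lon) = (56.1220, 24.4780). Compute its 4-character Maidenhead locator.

KO26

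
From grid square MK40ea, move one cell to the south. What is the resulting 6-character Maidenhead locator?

MJ49ex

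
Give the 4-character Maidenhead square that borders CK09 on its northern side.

CL00

Latitude square 9; +1 → 10, wraps to 0, carry into field.
Latitude field K = 10; +1 → 11 = L.
The longitude characters are unchanged.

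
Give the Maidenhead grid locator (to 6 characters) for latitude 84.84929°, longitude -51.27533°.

Shift to the Maidenhead origin (180°W, 90°S): lon 128.7247, lat 174.8493.
Field (20°×10°, letters A–R): lon ⌊128.7247/20⌋ = 6 → G; lat ⌊174.8493/10⌋ = 17 → R.
Square (2°×1°, digits 0–9): lon ⌊8.7247/2⌋ = 4; lat ⌊4.8493/1⌋ = 4.
Subsquare (5′×2.5′, letters a–x): lon ⌊0.7247/0.0833333⌋ = 8 → i; lat ⌊0.8493/0.0416667⌋ = 20 → u.

GR44iu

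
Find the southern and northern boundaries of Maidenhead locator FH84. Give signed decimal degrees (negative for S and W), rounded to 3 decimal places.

-16.000, -15.000

Field F=5, H=7: +5·20° lon, +7·10° lat → SW at lon -80°, lat -20°.
Square 8, 4: +8·2° lon, +4·1° lat → SW at lon -64°, lat -16°.
Cell spans 2° lon × 1° lat.
south -16.000, north -15.000.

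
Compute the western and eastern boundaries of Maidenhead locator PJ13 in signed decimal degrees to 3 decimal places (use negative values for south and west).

Field P=15, J=9: +15·20° lon, +9·10° lat → SW at lon 120°, lat 0°.
Square 1, 3: +1·2° lon, +3·1° lat → SW at lon 122°, lat 3°.
Cell spans 2° lon × 1° lat.
west 122.000, east 124.000.

122.000, 124.000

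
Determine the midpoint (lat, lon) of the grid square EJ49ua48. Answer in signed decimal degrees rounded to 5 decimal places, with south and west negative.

Field E=4, J=9: +4·20° lon, +9·10° lat → SW at lon -100°, lat 0°.
Square 4, 9: +4·2° lon, +9·1° lat → SW at lon -92°, lat 9°.
Subsquare u=20, a=0: +20·0.0833333° lon, +0·0.0416667° lat → SW at lon -90.3333°, lat 9°.
Extended square 4, 8: +4·0.00833333° lon, +8·0.00416667° lat → SW at lon -90.3°, lat 9.03333°.
Cell spans 0.00833333° lon × 0.00416667° lat. Centre is SW corner plus half of each.
latitude 9.03542, longitude -90.29583.

9.03542, -90.29583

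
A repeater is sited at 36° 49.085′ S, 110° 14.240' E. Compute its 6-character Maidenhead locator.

Shift to the Maidenhead origin (180°W, 90°S): lon 290.2373, lat 53.1819.
Field (20°×10°, letters A–R): lon ⌊290.2373/20⌋ = 14 → O; lat ⌊53.1819/10⌋ = 5 → F.
Square (2°×1°, digits 0–9): lon ⌊10.2373/2⌋ = 5; lat ⌊3.1819/1⌋ = 3.
Subsquare (5′×2.5′, letters a–x): lon ⌊0.2373/0.0833333⌋ = 2 → c; lat ⌊0.1819/0.0416667⌋ = 4 → e.

OF53ce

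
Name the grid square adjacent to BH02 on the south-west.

AH91

Longitude square 0; −1 → -1, wraps to 9, carry into field.
Longitude field B = 1; −1 → 0 = A.
Latitude square 2; −1 → 1.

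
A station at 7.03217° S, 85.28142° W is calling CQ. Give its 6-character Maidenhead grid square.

EI72ix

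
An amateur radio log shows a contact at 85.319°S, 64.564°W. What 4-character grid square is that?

Add 180° to longitude and 90° to latitude: 115.44, 4.68.
Field (20°×10°, letters A–R): 115.44/20 → 5 → F, 4.68/10 → 0 → A; chars FA.
Square (2°×1°, digits 0–9): 15.44/2 → 7, 4.68/1 → 4; chars 74.

FA74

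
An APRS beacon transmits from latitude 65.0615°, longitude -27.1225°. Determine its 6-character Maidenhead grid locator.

HP65kb

Offset from 180°W / 90°S: lon 152.8775°, lat 155.0615°.
Field: lon ⌊152.8775/20⌋ = 7 → H; lat ⌊155.0615/10⌋ = 15 → P.
Square: lon ⌊12.8775/2⌋ = 6; lat ⌊5.0615/1⌋ = 5.
Subsquare: lon ⌊0.8775/0.0833333⌋ = 10 → k; lat ⌊0.0615/0.0416667⌋ = 1 → b.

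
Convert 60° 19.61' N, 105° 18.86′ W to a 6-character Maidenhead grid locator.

DP70ih

Shift to the Maidenhead origin (180°W, 90°S): lon 74.6857, lat 150.3268.
Field (20°×10°, letters A–R): 74.6857/20 → 3 → D, 150.3268/10 → 15 → P; chars DP.
Square (2°×1°, digits 0–9): 14.6857/2 → 7, 0.3268/1 → 0; chars 70.
Subsquare (5′×2.5′, letters a–x): 0.6857/0.0833333 → 8 → i, 0.3268/0.0416667 → 7 → h; chars ih.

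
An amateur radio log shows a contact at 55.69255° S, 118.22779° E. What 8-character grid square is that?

OD94ch73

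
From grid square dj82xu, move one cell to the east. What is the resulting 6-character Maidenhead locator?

Longitude subsquare x = 23; +1 → 24, wraps to 0 = a, carry into square.
Longitude square 8; +1 → 9.
The latitude characters are unchanged.

DJ92au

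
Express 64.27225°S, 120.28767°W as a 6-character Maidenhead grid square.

CC95ur

Add 180° to longitude and 90° to latitude: 59.7123, 25.7278.
Field: lon ⌊59.7123/20⌋ = 2 → C; lat ⌊25.7278/10⌋ = 2 → C.
Square: lon ⌊19.7123/2⌋ = 9; lat ⌊5.7278/1⌋ = 5.
Subsquare: lon ⌊1.7123/0.0833333⌋ = 20 → u; lat ⌊0.7278/0.0416667⌋ = 17 → r.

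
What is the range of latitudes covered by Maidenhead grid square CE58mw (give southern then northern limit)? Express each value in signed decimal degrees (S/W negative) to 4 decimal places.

-41.0833, -41.0417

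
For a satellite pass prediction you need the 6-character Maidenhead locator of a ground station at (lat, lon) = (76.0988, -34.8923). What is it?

HQ26nc

Offset from 180°W / 90°S: lon 145.1077°, lat 166.0988°.
Field: lon ⌊145.1077/20⌋ = 7 → H; lat ⌊166.0988/10⌋ = 16 → Q.
Square: lon ⌊5.1077/2⌋ = 2; lat ⌊6.0988/1⌋ = 6.
Subsquare: lon ⌊1.1077/0.0833333⌋ = 13 → n; lat ⌊0.0988/0.0416667⌋ = 2 → c.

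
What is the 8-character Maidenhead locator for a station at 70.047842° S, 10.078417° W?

IB49xw08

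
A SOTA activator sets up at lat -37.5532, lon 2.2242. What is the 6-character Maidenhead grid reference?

JF12ck

Add 180° to longitude and 90° to latitude: 182.2242, 52.4468.
Field (20°×10°, letters A–R): 182.2242/20 → 9 → J, 52.4468/10 → 5 → F; chars JF.
Square (2°×1°, digits 0–9): 2.2242/2 → 1, 2.4468/1 → 2; chars 12.
Subsquare (5′×2.5′, letters a–x): 0.2242/0.0833333 → 2 → c, 0.4468/0.0416667 → 10 → k; chars ck.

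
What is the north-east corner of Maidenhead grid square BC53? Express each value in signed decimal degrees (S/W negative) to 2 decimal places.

-66.00, -148.00

Field B=1, C=2: +1·20° lon, +2·10° lat → SW at lon -160°, lat -70°.
Square 5, 3: +5·2° lon, +3·1° lat → SW at lon -150°, lat -67°.
Cell spans 2° lon × 1° lat. NE corner is SW corner plus one full cell.
latitude -66.00, longitude -148.00.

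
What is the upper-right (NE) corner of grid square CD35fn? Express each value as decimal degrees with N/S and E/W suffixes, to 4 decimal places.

Field C=2, D=3: +2·20° lon, +3·10° lat → SW at lon -140°, lat -60°.
Square 3, 5: +3·2° lon, +5·1° lat → SW at lon -134°, lat -55°.
Subsquare f=5, n=13: +5·0.0833333° lon, +13·0.0416667° lat → SW at lon -133.583°, lat -54.4583°.
Cell spans 0.0833333° lon × 0.0416667° lat. NE corner is SW corner plus one full cell.
latitude 54.4167° S, longitude 133.5000° W.

54.4167° S, 133.5000° W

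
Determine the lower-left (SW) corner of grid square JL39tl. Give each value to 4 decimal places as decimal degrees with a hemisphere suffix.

Field J=9, L=11: +9·20° lon, +11·10° lat → SW at lon 0°, lat 20°.
Square 3, 9: +3·2° lon, +9·1° lat → SW at lon 6°, lat 29°.
Subsquare t=19, l=11: +19·0.0833333° lon, +11·0.0416667° lat → SW at lon 7.58333°, lat 29.4583°.
latitude 29.4583° N, longitude 7.5833° E.

29.4583° N, 7.5833° E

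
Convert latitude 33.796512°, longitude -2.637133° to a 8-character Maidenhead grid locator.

IM83qt31

Add 180° to longitude and 90° to latitude: 177.36287, 123.79651.
Field: lon ⌊177.36287/20⌋ = 8 → I; lat ⌊123.79651/10⌋ = 12 → M.
Square: lon ⌊17.36287/2⌋ = 8; lat ⌊3.79651/1⌋ = 3.
Subsquare: lon ⌊1.36287/0.0833333⌋ = 16 → q; lat ⌊0.79651/0.0416667⌋ = 19 → t.
Extended square: lon ⌊0.02953/0.00833333⌋ = 3; lat ⌊0.00485/0.00416667⌋ = 1.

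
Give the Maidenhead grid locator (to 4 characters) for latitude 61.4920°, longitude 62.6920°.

Shift to the Maidenhead origin (180°W, 90°S): lon 242.69, lat 151.49.
Field: lon ⌊242.69/20⌋ = 12 → M; lat ⌊151.49/10⌋ = 15 → P.
Square: lon ⌊2.69/2⌋ = 1; lat ⌊1.49/1⌋ = 1.

MP11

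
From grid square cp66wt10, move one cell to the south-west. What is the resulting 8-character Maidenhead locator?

CP66ws09

Longitude extended square 1; −1 → 0.
Latitude extended square 0; −1 → -1, wraps to 9, carry into subsquare.
Latitude subsquare t = 19; −1 → 18 = s.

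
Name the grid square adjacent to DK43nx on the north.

DK44na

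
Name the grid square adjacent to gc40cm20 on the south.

GC40cl29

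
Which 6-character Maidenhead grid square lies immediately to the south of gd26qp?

Latitude subsquare p = 15; −1 → 14 = o.
The longitude characters are unchanged.

GD26qo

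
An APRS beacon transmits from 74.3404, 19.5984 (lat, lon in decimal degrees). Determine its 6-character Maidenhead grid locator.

JQ94ti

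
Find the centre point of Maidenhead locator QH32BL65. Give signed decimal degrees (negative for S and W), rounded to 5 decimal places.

Field Q=16, H=7: +16·20° lon, +7·10° lat → SW at lon 140°, lat -20°.
Square 3, 2: +3·2° lon, +2·1° lat → SW at lon 146°, lat -18°.
Subsquare b=1, l=11: +1·0.0833333° lon, +11·0.0416667° lat → SW at lon 146.083°, lat -17.5417°.
Extended square 6, 5: +6·0.00833333° lon, +5·0.00416667° lat → SW at lon 146.133°, lat -17.5208°.
Cell spans 0.00833333° lon × 0.00416667° lat. Centre is SW corner plus half of each.
latitude -17.51875, longitude 146.13750.

-17.51875, 146.13750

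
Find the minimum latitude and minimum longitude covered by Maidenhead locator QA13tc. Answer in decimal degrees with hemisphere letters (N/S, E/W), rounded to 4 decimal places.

Field Q=16, A=0: +16·20° lon, +0·10° lat → SW at lon 140°, lat -90°.
Square 1, 3: +1·2° lon, +3·1° lat → SW at lon 142°, lat -87°.
Subsquare t=19, c=2: +19·0.0833333° lon, +2·0.0416667° lat → SW at lon 143.583°, lat -86.9167°.
latitude 86.9167° S, longitude 143.5833° E.

86.9167° S, 143.5833° E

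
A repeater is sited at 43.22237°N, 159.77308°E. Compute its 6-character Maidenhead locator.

Add 180° to longitude and 90° to latitude: 339.7731, 133.2224.
Field: 339.7731/20 → 16 → Q, 133.2224/10 → 13 → N; chars QN.
Square: 19.7731/2 → 9, 3.2224/1 → 3; chars 93.
Subsquare: 1.7731/0.0833333 → 21 → v, 0.2224/0.0416667 → 5 → f; chars vf.

QN93vf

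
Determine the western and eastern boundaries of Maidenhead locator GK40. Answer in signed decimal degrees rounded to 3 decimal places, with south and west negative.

Field G=6, K=10: +6·20° lon, +10·10° lat → SW at lon -60°, lat 10°.
Square 4, 0: +4·2° lon, +0·1° lat → SW at lon -52°, lat 10°.
Cell spans 2° lon × 1° lat.
west -52.000, east -50.000.

-52.000, -50.000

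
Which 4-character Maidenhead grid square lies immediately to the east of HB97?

Longitude square 9; +1 → 10, wraps to 0, carry into field.
Longitude field H = 7; +1 → 8 = I.
The latitude characters are unchanged.

IB07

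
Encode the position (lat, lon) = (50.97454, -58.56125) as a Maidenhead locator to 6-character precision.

GO00rx

Add 180° to longitude and 90° to latitude: 121.4387, 140.9745.
Field: lon ⌊121.4387/20⌋ = 6 → G; lat ⌊140.9745/10⌋ = 14 → O.
Square: lon ⌊1.4387/2⌋ = 0; lat ⌊0.9745/1⌋ = 0.
Subsquare: lon ⌊1.4387/0.0833333⌋ = 17 → r; lat ⌊0.9745/0.0416667⌋ = 23 → x.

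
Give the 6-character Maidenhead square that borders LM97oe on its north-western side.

Longitude subsquare o = 14; −1 → 13 = n.
Latitude subsquare e = 4; +1 → 5 = f.

LM97nf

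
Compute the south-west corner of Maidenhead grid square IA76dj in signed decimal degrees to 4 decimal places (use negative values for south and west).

Field I=8, A=0: +8·20° lon, +0·10° lat → SW at lon -20°, lat -90°.
Square 7, 6: +7·2° lon, +6·1° lat → SW at lon -6°, lat -84°.
Subsquare d=3, j=9: +3·0.0833333° lon, +9·0.0416667° lat → SW at lon -5.75°, lat -83.625°.
latitude -83.6250, longitude -5.7500.

-83.6250, -5.7500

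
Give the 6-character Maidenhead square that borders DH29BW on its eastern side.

DH29cw

Longitude subsquare b = 1; +1 → 2 = c.
The latitude characters are unchanged.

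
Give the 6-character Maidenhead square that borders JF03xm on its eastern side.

JF13am

Longitude subsquare x = 23; +1 → 24, wraps to 0 = a, carry into square.
Longitude square 0; +1 → 1.
The latitude characters are unchanged.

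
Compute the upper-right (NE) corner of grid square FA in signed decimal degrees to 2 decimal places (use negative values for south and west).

-80.00, -60.00

Field F=5, A=0: +5·20° lon, +0·10° lat → SW at lon -80°, lat -90°.
Cell spans 20° lon × 10° lat. NE corner is SW corner plus one full cell.
latitude -80.00, longitude -60.00.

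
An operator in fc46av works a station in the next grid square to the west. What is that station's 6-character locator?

Longitude subsquare a = 0; −1 → -1, wraps to 23 = x, carry into square.
Longitude square 4; −1 → 3.
The latitude characters are unchanged.

FC36xv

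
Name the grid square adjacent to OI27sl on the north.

OI27sm

Latitude subsquare l = 11; +1 → 12 = m.
The longitude characters are unchanged.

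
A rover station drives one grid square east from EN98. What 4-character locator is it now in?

FN08

Longitude square 9; +1 → 10, wraps to 0, carry into field.
Longitude field E = 4; +1 → 5 = F.
The latitude characters are unchanged.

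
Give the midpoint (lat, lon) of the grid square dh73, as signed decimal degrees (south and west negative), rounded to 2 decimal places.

Field D=3, H=7: +3·20° lon, +7·10° lat → SW at lon -120°, lat -20°.
Square 7, 3: +7·2° lon, +3·1° lat → SW at lon -106°, lat -17°.
Cell spans 2° lon × 1° lat. Centre is SW corner plus half of each.
latitude -16.50, longitude -105.00.

-16.50, -105.00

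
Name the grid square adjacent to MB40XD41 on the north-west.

MB40xd32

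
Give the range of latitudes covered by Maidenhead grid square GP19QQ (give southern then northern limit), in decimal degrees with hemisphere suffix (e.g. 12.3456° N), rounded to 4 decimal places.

69.6667° N, 69.7083° N

Field G=6, P=15: +6·20° lon, +15·10° lat → SW at lon -60°, lat 60°.
Square 1, 9: +1·2° lon, +9·1° lat → SW at lon -58°, lat 69°.
Subsquare q=16, q=16: +16·0.0833333° lon, +16·0.0416667° lat → SW at lon -56.6667°, lat 69.6667°.
Cell spans 0.0833333° lon × 0.0416667° lat.
south 69.6667° N, north 69.7083° N.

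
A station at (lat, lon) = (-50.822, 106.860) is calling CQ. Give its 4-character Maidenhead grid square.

OD39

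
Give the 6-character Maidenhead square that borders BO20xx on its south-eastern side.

BO30aw

Longitude subsquare x = 23; +1 → 24, wraps to 0 = a, carry into square.
Longitude square 2; +1 → 3.
Latitude subsquare x = 23; −1 → 22 = w.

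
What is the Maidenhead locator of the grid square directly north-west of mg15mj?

MG15lk

Longitude subsquare m = 12; −1 → 11 = l.
Latitude subsquare j = 9; +1 → 10 = k.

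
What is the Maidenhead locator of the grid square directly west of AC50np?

Longitude subsquare n = 13; −1 → 12 = m.
The latitude characters are unchanged.

AC50mp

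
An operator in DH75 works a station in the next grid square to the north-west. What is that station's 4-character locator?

Longitude square 7; −1 → 6.
Latitude square 5; +1 → 6.

DH66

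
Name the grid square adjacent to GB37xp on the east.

Longitude subsquare x = 23; +1 → 24, wraps to 0 = a, carry into square.
Longitude square 3; +1 → 4.
The latitude characters are unchanged.

GB47ap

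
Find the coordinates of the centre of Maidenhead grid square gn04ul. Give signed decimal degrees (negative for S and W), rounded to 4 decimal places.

44.4792, -58.2917

Field G=6, N=13: +6·20° lon, +13·10° lat → SW at lon -60°, lat 40°.
Square 0, 4: +0·2° lon, +4·1° lat → SW at lon -60°, lat 44°.
Subsquare u=20, l=11: +20·0.0833333° lon, +11·0.0416667° lat → SW at lon -58.3333°, lat 44.4583°.
Cell spans 0.0833333° lon × 0.0416667° lat. Centre is SW corner plus half of each.
latitude 44.4792, longitude -58.2917.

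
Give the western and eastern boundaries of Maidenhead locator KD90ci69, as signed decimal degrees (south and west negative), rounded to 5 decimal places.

38.21667, 38.22500

Field K=10, D=3: +10·20° lon, +3·10° lat → SW at lon 20°, lat -60°.
Square 9, 0: +9·2° lon, +0·1° lat → SW at lon 38°, lat -60°.
Subsquare c=2, i=8: +2·0.0833333° lon, +8·0.0416667° lat → SW at lon 38.1667°, lat -59.6667°.
Extended square 6, 9: +6·0.00833333° lon, +9·0.00416667° lat → SW at lon 38.2167°, lat -59.6292°.
Cell spans 0.00833333° lon × 0.00416667° lat.
west 38.21667, east 38.22500.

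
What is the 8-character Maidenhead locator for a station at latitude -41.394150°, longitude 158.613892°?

QE98ho35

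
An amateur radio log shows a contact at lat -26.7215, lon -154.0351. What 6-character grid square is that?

BG23xg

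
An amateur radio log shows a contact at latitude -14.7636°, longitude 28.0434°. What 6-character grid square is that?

Offset from 180°W / 90°S: lon 208.0434°, lat 75.2364°.
Field: 208.0434/20 → 10 → K, 75.2364/10 → 7 → H; chars KH.
Square: 8.0434/2 → 4, 5.2364/1 → 5; chars 45.
Subsquare: 0.0434/0.0833333 → 0 → a, 0.2364/0.0416667 → 5 → f; chars af.

KH45af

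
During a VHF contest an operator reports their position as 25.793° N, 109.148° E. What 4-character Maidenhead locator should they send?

Offset from 180°W / 90°S: lon 289.15°, lat 115.79°.
Field: lon ⌊289.15/20⌋ = 14 → O; lat ⌊115.79/10⌋ = 11 → L.
Square: lon ⌊9.15/2⌋ = 4; lat ⌊5.79/1⌋ = 5.

OL45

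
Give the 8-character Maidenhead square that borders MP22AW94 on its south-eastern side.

MP22bw03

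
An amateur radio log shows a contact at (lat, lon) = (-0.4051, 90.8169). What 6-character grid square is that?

NI59jo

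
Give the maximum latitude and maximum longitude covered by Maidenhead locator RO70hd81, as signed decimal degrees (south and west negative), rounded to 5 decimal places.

50.13333, 174.65833

Field R=17, O=14: +17·20° lon, +14·10° lat → SW at lon 160°, lat 50°.
Square 7, 0: +7·2° lon, +0·1° lat → SW at lon 174°, lat 50°.
Subsquare h=7, d=3: +7·0.0833333° lon, +3·0.0416667° lat → SW at lon 174.583°, lat 50.125°.
Extended square 8, 1: +8·0.00833333° lon, +1·0.00416667° lat → SW at lon 174.65°, lat 50.1292°.
Cell spans 0.00833333° lon × 0.00416667° lat. NE corner is SW corner plus one full cell.
latitude 50.13333, longitude 174.65833.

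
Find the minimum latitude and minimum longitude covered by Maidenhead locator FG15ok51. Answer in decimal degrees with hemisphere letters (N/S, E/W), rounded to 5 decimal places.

Field F=5, G=6: +5·20° lon, +6·10° lat → SW at lon -80°, lat -30°.
Square 1, 5: +1·2° lon, +5·1° lat → SW at lon -78°, lat -25°.
Subsquare o=14, k=10: +14·0.0833333° lon, +10·0.0416667° lat → SW at lon -76.8333°, lat -24.5833°.
Extended square 5, 1: +5·0.00833333° lon, +1·0.00416667° lat → SW at lon -76.7917°, lat -24.5792°.
latitude 24.57917° S, longitude 76.79167° W.

24.57917° S, 76.79167° W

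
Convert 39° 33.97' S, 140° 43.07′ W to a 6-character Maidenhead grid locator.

BF90pk

Shift to the Maidenhead origin (180°W, 90°S): lon 39.2822, lat 50.4338.
Field: 39.2822/20 → 1 → B, 50.4338/10 → 5 → F; chars BF.
Square: 19.2822/2 → 9, 0.4338/1 → 0; chars 90.
Subsquare: 1.2822/0.0833333 → 15 → p, 0.4338/0.0416667 → 10 → k; chars pk.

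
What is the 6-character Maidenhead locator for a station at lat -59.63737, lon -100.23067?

DD90vi

Add 180° to longitude and 90° to latitude: 79.7693, 30.3626.
Field (20°×10°, letters A–R): 79.7693/20 → 3 → D, 30.3626/10 → 3 → D; chars DD.
Square (2°×1°, digits 0–9): 19.7693/2 → 9, 0.3626/1 → 0; chars 90.
Subsquare (5′×2.5′, letters a–x): 1.7693/0.0833333 → 21 → v, 0.3626/0.0416667 → 8 → i; chars vi.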